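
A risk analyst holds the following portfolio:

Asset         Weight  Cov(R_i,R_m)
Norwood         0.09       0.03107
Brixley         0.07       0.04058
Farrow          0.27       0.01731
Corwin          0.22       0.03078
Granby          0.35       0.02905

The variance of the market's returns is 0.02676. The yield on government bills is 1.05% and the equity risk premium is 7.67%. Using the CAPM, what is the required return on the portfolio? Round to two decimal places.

β_Norwood = 0.03107 / 0.02676 = 1.1611
β_Brixley = 0.04058 / 0.02676 = 1.5164
β_Farrow = 0.01731 / 0.02676 = 0.6469
β_Corwin = 0.03078 / 0.02676 = 1.1502
β_Granby = 0.02905 / 0.02676 = 1.0856
β_P = Σ w_i β_i = 0.09×1.1611 + 0.07×1.5164 + 0.27×0.6469 + 0.22×1.1502 + 0.35×1.0856 = 1.0183
E(R_P) = R_f + β_P × MRP = 1.05% + 1.0183 × 7.67% = 8.86%

8.86%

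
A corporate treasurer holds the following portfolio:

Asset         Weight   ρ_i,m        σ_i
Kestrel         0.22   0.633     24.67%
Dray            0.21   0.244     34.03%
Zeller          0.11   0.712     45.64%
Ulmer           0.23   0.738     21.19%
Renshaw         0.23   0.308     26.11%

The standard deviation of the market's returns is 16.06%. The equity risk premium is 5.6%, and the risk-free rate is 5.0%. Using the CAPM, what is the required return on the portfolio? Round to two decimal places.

9.95%

β_Kestrel = 0.633 × 24.67% / 16.06% = 0.9724
β_Dray = 0.244 × 34.03% / 16.06% = 0.5170
β_Zeller = 0.712 × 45.64% / 16.06% = 2.0234
β_Ulmer = 0.738 × 21.19% / 16.06% = 0.9737
β_Renshaw = 0.308 × 26.11% / 16.06% = 0.5007
β_P = Σ w_i β_i = 0.22×0.9724 + 0.21×0.5170 + 0.11×2.0234 + 0.23×0.9737 + 0.23×0.5007 = 0.8842
E(R_P) = R_f + β_P × MRP = 5.0% + 0.8842 × 5.6% = 9.95%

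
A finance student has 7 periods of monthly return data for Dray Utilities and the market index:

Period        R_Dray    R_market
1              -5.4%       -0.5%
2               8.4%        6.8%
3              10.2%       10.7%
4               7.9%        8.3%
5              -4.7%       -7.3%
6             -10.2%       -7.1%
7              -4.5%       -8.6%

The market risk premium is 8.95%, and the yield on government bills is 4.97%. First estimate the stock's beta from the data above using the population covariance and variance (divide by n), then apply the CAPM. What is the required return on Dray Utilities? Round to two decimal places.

Mean R_i = (-5.4 + 8.4 + 10.2 + 7.9 − 4.7 − 10.2 − 4.5) / 7 = 0.2429%
Mean R_m = (-0.5 + 6.8 + 10.7 + 8.3 − 7.3 − 7.1 − 8.6) / 7 = 0.3286%
Σ(R_i − R̄_i)(R_m − R̄_m) = 379.4014  ⇒  Cov = 379.4014 / 7 = 54.2002
Σ(R_m − R̄_m)² = 406.7743  ⇒  Var(R_m) = 406.7743 / 7 = 58.1106
β = Cov / Var(R_m) = 54.2002 / 58.1106 = 0.9327
E(R) = R_f + β × MRP = 4.97% + 0.9327 × 8.95% = 13.32%

13.32%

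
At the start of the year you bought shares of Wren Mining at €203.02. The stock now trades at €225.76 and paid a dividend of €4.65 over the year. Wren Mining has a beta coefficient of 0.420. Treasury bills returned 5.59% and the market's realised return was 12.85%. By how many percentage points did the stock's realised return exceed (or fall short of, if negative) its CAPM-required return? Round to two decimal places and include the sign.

Realised HPR = (P1 + D1 − P0) / P0 = (225.76 + 4.65 − 203.02) / 203.02 = 27.39 / 203.02 = 13.4913%
MRP = 12.85% − 5.59% = 7.26%
CAPM required = R_f + β·MRP = 5.59% + 0.420 × 7.26% = 8.63920%
α = realised − required = 13.4913% − 8.63920% = +4.85%

+4.85%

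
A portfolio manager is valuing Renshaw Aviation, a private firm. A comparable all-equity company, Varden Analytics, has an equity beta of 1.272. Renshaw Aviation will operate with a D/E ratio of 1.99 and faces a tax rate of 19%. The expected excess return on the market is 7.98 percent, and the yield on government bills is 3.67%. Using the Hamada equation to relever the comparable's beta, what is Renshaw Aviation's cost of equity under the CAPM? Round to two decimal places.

30.18%

β_L = β_U × [1 + (1 − t)(D/E)] = 1.272 × [1 + (1 − 0.19) × 1.99]
    = 1.272 × [1 + 0.81 × 1.99] = 1.272 × 2.6119 = 3.3223
E(R) = R_f + β_L × MRP = 3.67% + 3.3223 × 7.98% = 30.18%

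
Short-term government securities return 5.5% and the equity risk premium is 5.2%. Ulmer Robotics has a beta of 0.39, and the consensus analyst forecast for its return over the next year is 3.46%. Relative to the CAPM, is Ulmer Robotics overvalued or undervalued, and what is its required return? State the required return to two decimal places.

Required return = R_f + β·MRP = 5.5% + 0.39 × 5.2% = 7.53%
Forecast 3.46% < required 7.53% → the stock plots below the SML → overvalued.

Overvalued; required return 7.53%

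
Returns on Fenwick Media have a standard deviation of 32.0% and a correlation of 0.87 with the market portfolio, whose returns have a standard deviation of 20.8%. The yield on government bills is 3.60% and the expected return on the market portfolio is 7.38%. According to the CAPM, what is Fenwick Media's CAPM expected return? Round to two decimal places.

β = ρ × σ_i / σ_m = 0.87 × 32.0% / 20.8% = 1.3385
MRP = 7.38% − 3.60% = 3.78%
E(R) = 3.60% + 1.3385 × 3.78% = 8.66%

8.66%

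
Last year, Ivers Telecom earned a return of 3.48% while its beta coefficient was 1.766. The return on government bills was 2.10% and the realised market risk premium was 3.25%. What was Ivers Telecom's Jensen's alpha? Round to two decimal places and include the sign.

-4.36%

CAPM benchmark = R_f + β(R_m − R_f) = 2.10% + 1.766 × 3.25% = 7.83950%
α = actual − benchmark = 3.48% − 7.83950% = -4.36%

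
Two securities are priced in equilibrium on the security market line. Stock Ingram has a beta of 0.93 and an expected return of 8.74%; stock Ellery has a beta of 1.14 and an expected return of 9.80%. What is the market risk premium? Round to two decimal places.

Both satisfy E(R) = R_f + β·MRP, so the slope of the SML is
MRP = (9.80% − 8.74%) / (1.14 − 0.93) = 1.06% / 0.21 = 5.0476%

5.05%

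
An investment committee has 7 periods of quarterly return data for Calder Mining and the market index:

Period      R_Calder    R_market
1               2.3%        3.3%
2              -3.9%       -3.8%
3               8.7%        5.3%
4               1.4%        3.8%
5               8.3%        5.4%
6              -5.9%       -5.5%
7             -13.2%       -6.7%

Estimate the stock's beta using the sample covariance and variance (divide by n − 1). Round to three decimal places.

1.399

Mean R_i = (2.3 − 3.9 + 8.7 + 1.4 + 8.3 − 5.9 − 13.2) / 7 = -0.3286%
Mean R_m = (3.3 − 3.8 + 5.3 + 3.8 + 5.4 − 5.5 − 6.7) / 7 = 0.2571%
Σ(R_i − R̄_i)(R_m − R̄_m) = 240.1414  ⇒  Cov = 240.1414 / 6 = 40.0236
Σ(R_m − R̄_m)² = 171.6971  ⇒  Var(R_m) = 171.6971 / 6 = 28.6162
β = Cov / Var(R_m) = 40.0236 / 28.6162 = 1.3986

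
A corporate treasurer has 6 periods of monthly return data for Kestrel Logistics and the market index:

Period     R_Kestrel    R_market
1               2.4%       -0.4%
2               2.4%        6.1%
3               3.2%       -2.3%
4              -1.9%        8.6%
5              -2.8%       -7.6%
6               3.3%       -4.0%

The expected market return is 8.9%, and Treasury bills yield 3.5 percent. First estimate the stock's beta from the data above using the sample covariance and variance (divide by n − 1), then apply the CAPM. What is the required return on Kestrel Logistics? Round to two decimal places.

3.43%

Mean R_i = (2.4 + 2.4 + 3.2 − 1.9 − 2.8 + 3.3) / 6 = 1.1000%
Mean R_m = (-0.4 + 6.1 − 2.3 + 8.6 − 7.6 − 4.0) / 6 = 0.0667%
Σ(R_i − R̄_i)(R_m − R̄_m) = -2.3800  ⇒  Cov = -2.3800 / 5 = -0.4760
Σ(R_m − R̄_m)² = 190.3533  ⇒  Var(R_m) = 190.3533 / 5 = 38.0707
β = Cov / Var(R_m) = -0.4760 / 38.0707 = -0.0125
MRP = 8.9% − 3.5% = 5.40%
E(R) = R_f + β × MRP = 3.5% + -0.0125 × 5.4% = 3.43%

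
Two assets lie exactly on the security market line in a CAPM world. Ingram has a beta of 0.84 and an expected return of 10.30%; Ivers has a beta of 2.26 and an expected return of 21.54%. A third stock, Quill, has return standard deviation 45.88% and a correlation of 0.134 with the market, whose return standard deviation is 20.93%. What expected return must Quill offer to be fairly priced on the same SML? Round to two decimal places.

MRP = (21.54% − 10.30%) / (2.26 − 0.84) = 7.9155%
R_f = 10.30% − 0.84 × 7.9155% = 3.6510%
β_Quill = ρ·σ_i/σ_m = 0.134 × 45.88 / 20.93 = 0.2937
E(R_Quill) = R_f + β × MRP = 3.6510% + 0.2937 × 7.9155% = 5.98%

5.98%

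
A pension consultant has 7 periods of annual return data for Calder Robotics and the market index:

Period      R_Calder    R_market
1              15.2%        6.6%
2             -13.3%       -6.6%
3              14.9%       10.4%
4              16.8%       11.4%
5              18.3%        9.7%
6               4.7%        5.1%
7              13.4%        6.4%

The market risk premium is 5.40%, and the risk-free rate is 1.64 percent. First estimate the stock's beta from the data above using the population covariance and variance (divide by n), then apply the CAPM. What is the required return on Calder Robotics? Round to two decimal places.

Mean R_i = (15.2 − 13.3 + 14.9 + 16.8 + 18.3 + 4.7 + 13.4) / 7 = 10.0000%
Mean R_m = (6.6 − 6.6 + 10.4 + 11.4 + 9.7 + 5.1 + 6.4) / 7 = 6.1429%
Σ(R_i − R̄_i)(R_m − R̄_m) = 391.8200  ⇒  Cov = 391.8200 / 7 = 55.9743
Σ(R_m − R̄_m)² = 222.1571  ⇒  Var(R_m) = 222.1571 / 7 = 31.7367
β = Cov / Var(R_m) = 55.9743 / 31.7367 = 1.7637
E(R) = R_f + β × MRP = 1.64% + 1.7637 × 5.40% = 11.16%

11.16%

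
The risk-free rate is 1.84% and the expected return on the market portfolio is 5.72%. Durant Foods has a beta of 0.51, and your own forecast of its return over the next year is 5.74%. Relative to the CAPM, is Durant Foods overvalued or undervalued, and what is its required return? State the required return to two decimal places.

MRP = 5.72% − 1.84% = 3.88%
Required return = R_f + β·MRP = 1.84% + 0.51 × 3.88% = 3.82%
Forecast 5.74% > required 3.82% → the stock plots above the SML → undervalued.

Undervalued; required return 3.82%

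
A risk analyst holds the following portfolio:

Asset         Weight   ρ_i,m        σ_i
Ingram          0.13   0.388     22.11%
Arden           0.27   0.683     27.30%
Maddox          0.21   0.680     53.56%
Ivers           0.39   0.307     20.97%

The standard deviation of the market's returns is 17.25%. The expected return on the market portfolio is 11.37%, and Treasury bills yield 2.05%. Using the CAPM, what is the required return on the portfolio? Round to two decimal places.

10.86%

β_Ingram = 0.388 × 22.11% / 17.25% = 0.4973
β_Arden = 0.683 × 27.30% / 17.25% = 1.0809
β_Maddox = 0.680 × 53.56% / 17.25% = 2.1114
β_Ivers = 0.307 × 20.97% / 17.25% = 0.3732
β_P = Σ w_i β_i = 0.13×0.4973 + 0.27×1.0809 + 0.21×2.1114 + 0.39×0.3732 = 0.9454
MRP = 11.37% − 2.05% = 9.32%
E(R_P) = R_f + β_P × MRP = 2.05% + 0.9454 × 9.32% = 10.86%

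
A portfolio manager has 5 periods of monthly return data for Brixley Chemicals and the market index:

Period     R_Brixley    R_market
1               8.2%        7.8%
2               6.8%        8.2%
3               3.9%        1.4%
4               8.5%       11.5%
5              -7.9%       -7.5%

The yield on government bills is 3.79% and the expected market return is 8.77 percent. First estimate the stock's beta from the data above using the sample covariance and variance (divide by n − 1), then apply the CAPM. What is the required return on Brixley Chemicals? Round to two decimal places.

Mean R_i = (8.2 + 6.8 + 3.9 + 8.5 − 7.9) / 5 = 3.9000%
Mean R_m = (7.8 + 8.2 + 1.4 + 11.5 − 7.5) / 5 = 4.2800%
Σ(R_i − R̄_i)(R_m − R̄_m) = 198.7200  ⇒  Cov = 198.7200 / 4 = 49.6800
Σ(R_m − R̄_m)² = 226.9480  ⇒  Var(R_m) = 226.9480 / 4 = 56.7370
β = Cov / Var(R_m) = 49.6800 / 56.7370 = 0.8756
MRP = 8.77% − 3.79% = 4.98%
E(R) = R_f + β × MRP = 3.79% + 0.8756 × 4.98% = 8.15%

8.15%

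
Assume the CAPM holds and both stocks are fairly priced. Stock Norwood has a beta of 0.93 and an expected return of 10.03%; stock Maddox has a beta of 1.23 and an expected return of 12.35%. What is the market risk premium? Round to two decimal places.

7.73%

Both satisfy E(R) = R_f + β·MRP, so the slope of the SML is
MRP = (12.35% − 10.03%) / (1.23 − 0.93) = 2.32% / 0.30 = 7.7333%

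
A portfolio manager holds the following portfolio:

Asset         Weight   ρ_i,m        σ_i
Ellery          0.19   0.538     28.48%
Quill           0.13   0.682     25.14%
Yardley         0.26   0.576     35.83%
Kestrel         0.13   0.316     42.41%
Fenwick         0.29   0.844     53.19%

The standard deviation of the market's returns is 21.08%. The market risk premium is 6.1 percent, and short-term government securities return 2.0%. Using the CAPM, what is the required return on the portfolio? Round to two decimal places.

9.31%

β_Ellery = 0.538 × 28.48% / 21.08% = 0.7269
β_Quill = 0.682 × 25.14% / 21.08% = 0.8134
β_Yardley = 0.576 × 35.83% / 21.08% = 0.9790
β_Kestrel = 0.316 × 42.41% / 21.08% = 0.6357
β_Fenwick = 0.844 × 53.19% / 21.08% = 2.1296
β_P = Σ w_i β_i = 0.19×0.7269 + 0.13×0.8134 + 0.26×0.9790 + 0.13×0.6357 + 0.29×2.1296 = 1.1986
E(R_P) = R_f + β_P × MRP = 2.0% + 1.1986 × 6.1% = 9.31%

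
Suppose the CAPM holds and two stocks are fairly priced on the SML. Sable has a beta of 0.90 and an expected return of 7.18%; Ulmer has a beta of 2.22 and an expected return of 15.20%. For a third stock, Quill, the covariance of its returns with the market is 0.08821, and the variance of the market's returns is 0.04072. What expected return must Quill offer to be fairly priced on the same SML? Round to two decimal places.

MRP = (15.20% − 7.18%) / (2.22 − 0.90) = 6.0758%
R_f = 7.18% − 0.90 × 6.0758% = 1.7118%
β_Quill = Cov / Var(R_m) = 0.08821 / 0.04072 = 2.1663
E(R_Quill) = R_f + β × MRP = 1.7118% + 2.1663 × 6.0758% = 14.87%

14.87%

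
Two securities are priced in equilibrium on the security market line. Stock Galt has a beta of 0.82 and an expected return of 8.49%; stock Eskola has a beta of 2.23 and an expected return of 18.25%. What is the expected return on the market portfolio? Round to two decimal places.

Both satisfy E(R) = R_f + β·MRP, so the slope of the SML is
MRP = (18.25% − 8.49%) / (2.23 − 0.82) = 9.76% / 1.41 = 6.9220%
R_f = E(R_Galt) − β_Galt·MRP = 8.49% − 0.82 × 6.9220% = 2.8140%
E(R_m) = R_f + MRP = 2.8140% + 6.9220% = 9.74%

9.74%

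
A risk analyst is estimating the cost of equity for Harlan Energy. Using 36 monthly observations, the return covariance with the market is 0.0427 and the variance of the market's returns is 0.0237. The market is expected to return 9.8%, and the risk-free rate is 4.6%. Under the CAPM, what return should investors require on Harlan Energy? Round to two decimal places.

13.97%

β = Cov(R_i, R_m) / Var(R_m) = 0.0427 / 0.0237 = 1.8017
MRP = 9.8% − 4.6% = 5.20%
E(R) = R_f + β × MRP = 4.6% + 1.8017 × 5.2% = 13.97%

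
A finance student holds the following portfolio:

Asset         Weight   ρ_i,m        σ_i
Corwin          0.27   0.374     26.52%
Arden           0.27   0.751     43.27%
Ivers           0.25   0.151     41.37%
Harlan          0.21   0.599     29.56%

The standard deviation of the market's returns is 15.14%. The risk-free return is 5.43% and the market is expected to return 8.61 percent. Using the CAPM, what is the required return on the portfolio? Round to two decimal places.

8.94%

β_Corwin = 0.374 × 26.52% / 15.14% = 0.6551
β_Arden = 0.751 × 43.27% / 15.14% = 2.1464
β_Ivers = 0.151 × 41.37% / 15.14% = 0.4126
β_Harlan = 0.599 × 29.56% / 15.14% = 1.1695
β_P = Σ w_i β_i = 0.27×0.6551 + 0.27×2.1464 + 0.25×0.4126 + 0.21×1.1695 = 1.1052
MRP = 8.61% − 5.43% = 3.18%
E(R_P) = R_f + β_P × MRP = 5.43% + 1.1052 × 3.18% = 8.94%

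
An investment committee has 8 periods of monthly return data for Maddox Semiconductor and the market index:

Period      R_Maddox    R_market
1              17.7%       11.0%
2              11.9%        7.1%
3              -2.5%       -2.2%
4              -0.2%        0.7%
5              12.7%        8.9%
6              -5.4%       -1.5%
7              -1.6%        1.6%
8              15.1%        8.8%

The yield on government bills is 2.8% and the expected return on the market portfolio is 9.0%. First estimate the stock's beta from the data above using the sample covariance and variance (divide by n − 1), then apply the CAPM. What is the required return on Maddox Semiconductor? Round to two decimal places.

Mean R_i = (17.7 + 11.9 − 2.5 − 0.2 + 12.7 − 5.4 − 1.6 + 15.1) / 8 = 5.9625%
Mean R_m = (11.0 + 7.1 − 2.2 + 0.7 + 8.9 − 1.5 + 1.6 + 8.8) / 8 = 4.3000%
Σ(R_i − R̄_i)(R_m − R̄_m) = 330.8900  ⇒  Cov = 330.8900 / 7 = 47.2700
Σ(R_m − R̄_m)² = 190.2800  ⇒  Var(R_m) = 190.2800 / 7 = 27.1829
β = Cov / Var(R_m) = 47.2700 / 27.1829 = 1.7390
MRP = 9.0% − 2.8% = 6.20%
E(R) = R_f + β × MRP = 2.8% + 1.7390 × 6.2% = 13.58%

13.58%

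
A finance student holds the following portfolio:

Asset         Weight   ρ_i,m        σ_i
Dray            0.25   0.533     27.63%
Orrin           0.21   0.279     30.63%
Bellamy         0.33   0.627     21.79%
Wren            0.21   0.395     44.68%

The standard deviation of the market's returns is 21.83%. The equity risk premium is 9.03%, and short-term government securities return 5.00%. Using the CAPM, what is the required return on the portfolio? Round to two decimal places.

10.66%

β_Dray = 0.533 × 27.63% / 21.83% = 0.6746
β_Orrin = 0.279 × 30.63% / 21.83% = 0.3915
β_Bellamy = 0.627 × 21.79% / 21.83% = 0.6259
β_Wren = 0.395 × 44.68% / 21.83% = 0.8085
β_P = Σ w_i β_i = 0.25×0.6746 + 0.21×0.3915 + 0.33×0.6259 + 0.21×0.8085 = 0.6272
E(R_P) = R_f + β_P × MRP = 5.00% + 0.6272 × 9.03% = 10.66%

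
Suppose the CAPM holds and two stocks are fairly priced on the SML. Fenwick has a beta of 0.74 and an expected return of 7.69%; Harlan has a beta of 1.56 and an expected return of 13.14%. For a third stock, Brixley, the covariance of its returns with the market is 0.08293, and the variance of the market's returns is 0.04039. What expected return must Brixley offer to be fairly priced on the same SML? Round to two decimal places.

MRP = (13.14% − 7.69%) / (1.56 − 0.74) = 6.6463%
R_f = 7.69% − 0.74 × 6.6463% = 2.7717%
β_Brixley = Cov / Var(R_m) = 0.08293 / 0.04039 = 2.0532
E(R_Brixley) = R_f + β × MRP = 2.7717% + 2.0532 × 6.6463% = 16.42%

16.42%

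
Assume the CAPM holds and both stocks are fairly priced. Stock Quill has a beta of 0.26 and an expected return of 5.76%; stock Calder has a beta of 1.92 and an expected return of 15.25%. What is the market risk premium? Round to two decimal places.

5.72%

Both satisfy E(R) = R_f + β·MRP, so the slope of the SML is
MRP = (15.25% − 5.76%) / (1.92 − 0.26) = 9.49% / 1.66 = 5.7169%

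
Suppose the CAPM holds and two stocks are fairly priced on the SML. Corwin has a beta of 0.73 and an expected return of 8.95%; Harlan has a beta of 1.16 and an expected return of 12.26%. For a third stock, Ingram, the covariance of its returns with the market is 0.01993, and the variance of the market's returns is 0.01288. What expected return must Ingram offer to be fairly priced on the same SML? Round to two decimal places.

15.24%

MRP = (12.26% − 8.95%) / (1.16 − 0.73) = 7.6977%
R_f = 8.95% − 0.73 × 7.6977% = 3.3307%
β_Ingram = Cov / Var(R_m) = 0.01993 / 0.01288 = 1.5474
E(R_Ingram) = R_f + β × MRP = 3.3307% + 1.5474 × 7.6977% = 15.24%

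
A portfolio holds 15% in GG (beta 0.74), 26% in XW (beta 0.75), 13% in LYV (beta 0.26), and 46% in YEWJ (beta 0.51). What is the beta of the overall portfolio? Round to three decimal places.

0.574

β_P = Σ w_i β_i = 0.15×0.74 + 0.26×0.75 + 0.13×0.26 + 0.46×0.51 = 0.5744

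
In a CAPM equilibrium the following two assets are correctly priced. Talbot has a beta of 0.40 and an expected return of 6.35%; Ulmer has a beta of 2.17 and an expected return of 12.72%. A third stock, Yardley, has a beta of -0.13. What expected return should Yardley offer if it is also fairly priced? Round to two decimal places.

MRP (SML slope) = (12.72% − 6.35%) / (2.17 − 0.40) = 6.37% / 1.77 = 3.5989%
R_f (intercept) = 6.35% − 0.40 × 3.5989% = 4.9104%
E(R_Yardley) = R_f + β × MRP = 4.9104% + -0.13 × 3.5989% = 4.44%

4.44%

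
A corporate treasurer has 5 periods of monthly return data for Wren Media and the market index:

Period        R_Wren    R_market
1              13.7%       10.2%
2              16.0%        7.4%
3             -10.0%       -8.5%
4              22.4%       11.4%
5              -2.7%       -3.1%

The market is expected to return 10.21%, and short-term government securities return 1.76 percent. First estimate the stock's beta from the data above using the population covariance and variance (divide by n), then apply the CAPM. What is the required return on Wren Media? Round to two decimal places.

14.56%

Mean R_i = (13.7 + 16.0 − 10.0 + 22.4 − 2.7) / 5 = 7.8800%
Mean R_m = (10.2 + 7.4 − 8.5 + 11.4 − 3.1) / 5 = 3.4800%
Σ(R_i − R̄_i)(R_m − R̄_m) = 469.7580  ⇒  Cov = 469.7580 / 5 = 93.9516
Σ(R_m − R̄_m)² = 310.0680  ⇒  Var(R_m) = 310.0680 / 5 = 62.0136
β = Cov / Var(R_m) = 93.9516 / 62.0136 = 1.5150
MRP = 10.21% − 1.76% = 8.45%
E(R) = R_f + β × MRP = 1.76% + 1.5150 × 8.45% = 14.56%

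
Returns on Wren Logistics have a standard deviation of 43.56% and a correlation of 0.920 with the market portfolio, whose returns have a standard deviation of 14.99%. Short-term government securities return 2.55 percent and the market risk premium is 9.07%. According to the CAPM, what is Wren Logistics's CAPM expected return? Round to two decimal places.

26.80%

β = ρ × σ_i / σ_m = 0.920 × 43.56% / 14.99% = 2.6735
E(R) = 2.55% + 2.6735 × 9.07% = 26.80%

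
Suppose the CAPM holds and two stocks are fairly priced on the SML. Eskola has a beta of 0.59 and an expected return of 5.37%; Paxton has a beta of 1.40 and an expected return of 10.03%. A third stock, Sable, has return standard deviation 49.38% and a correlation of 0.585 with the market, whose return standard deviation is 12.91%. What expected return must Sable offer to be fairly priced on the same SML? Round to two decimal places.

14.85%

MRP = (10.03% − 5.37%) / (1.40 − 0.59) = 5.7531%
R_f = 5.37% − 0.59 × 5.7531% = 1.9757%
β_Sable = ρ·σ_i/σ_m = 0.585 × 49.38 / 12.91 = 2.2376
E(R_Sable) = R_f + β × MRP = 1.9757% + 2.2376 × 5.7531% = 14.85%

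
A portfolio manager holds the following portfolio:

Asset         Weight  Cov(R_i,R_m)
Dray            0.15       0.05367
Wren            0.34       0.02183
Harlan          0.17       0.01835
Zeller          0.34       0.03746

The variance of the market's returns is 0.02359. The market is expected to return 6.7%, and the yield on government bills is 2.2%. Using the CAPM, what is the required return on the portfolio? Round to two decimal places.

β_Dray = 0.05367 / 0.02359 = 2.2751
β_Wren = 0.02183 / 0.02359 = 0.9254
β_Harlan = 0.01835 / 0.02359 = 0.7779
β_Zeller = 0.03746 / 0.02359 = 1.5880
β_P = Σ w_i β_i = 0.15×2.2751 + 0.34×0.9254 + 0.17×0.7779 + 0.34×1.5880 = 1.3281
MRP = 6.7% − 2.2% = 4.50%
E(R_P) = R_f + β_P × MRP = 2.2% + 1.3281 × 4.5% = 8.18%

8.18%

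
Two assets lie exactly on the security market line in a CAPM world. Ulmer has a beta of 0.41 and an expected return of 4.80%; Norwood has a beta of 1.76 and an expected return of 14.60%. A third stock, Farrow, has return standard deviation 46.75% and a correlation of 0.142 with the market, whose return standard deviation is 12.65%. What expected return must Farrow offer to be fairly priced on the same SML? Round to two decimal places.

5.63%

MRP = (14.60% − 4.80%) / (1.76 − 0.41) = 7.2593%
R_f = 4.80% − 0.41 × 7.2593% = 1.8237%
β_Farrow = ρ·σ_i/σ_m = 0.142 × 46.75 / 12.65 = 0.5248
E(R_Farrow) = R_f + β × MRP = 1.8237% + 0.5248 × 7.2593% = 5.63%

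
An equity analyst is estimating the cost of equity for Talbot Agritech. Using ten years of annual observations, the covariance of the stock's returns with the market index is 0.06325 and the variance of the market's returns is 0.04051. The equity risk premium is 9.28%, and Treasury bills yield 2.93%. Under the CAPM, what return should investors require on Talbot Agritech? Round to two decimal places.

17.42%

β = Cov(R_i, R_m) / Var(R_m) = 0.06325 / 0.04051 = 1.5613
E(R) = R_f + β × MRP = 2.93% + 1.5613 × 9.28% = 17.42%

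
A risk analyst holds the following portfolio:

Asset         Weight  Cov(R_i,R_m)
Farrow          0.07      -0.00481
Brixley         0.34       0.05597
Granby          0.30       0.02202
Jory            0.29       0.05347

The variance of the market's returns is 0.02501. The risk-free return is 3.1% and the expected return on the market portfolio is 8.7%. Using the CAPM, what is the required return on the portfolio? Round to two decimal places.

12.24%

β_Farrow = -0.00481 / 0.02501 = -0.1923
β_Brixley = 0.05597 / 0.02501 = 2.2379
β_Granby = 0.02202 / 0.02501 = 0.8804
β_Jory = 0.05347 / 0.02501 = 2.1379
β_P = Σ w_i β_i = 0.07×-0.1923 + 0.34×2.2379 + 0.30×0.8804 + 0.29×2.1379 = 1.6315
MRP = 8.7% − 3.1% = 5.60%
E(R_P) = R_f + β_P × MRP = 3.1% + 1.6315 × 5.6% = 12.24%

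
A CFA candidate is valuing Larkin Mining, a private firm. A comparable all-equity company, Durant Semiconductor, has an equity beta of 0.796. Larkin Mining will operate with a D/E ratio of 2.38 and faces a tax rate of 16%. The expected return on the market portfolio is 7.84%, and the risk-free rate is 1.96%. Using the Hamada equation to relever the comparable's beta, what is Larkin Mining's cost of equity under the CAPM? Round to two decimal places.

16.00%

β_L = β_U × [1 + (1 − t)(D/E)] = 0.796 × [1 + (1 − 0.16) × 2.38]
    = 0.796 × [1 + 0.84 × 2.38] = 0.796 × 2.9992 = 2.3874
MRP = 7.84% − 1.96% = 5.88%
E(R) = R_f + β_L × MRP = 1.96% + 2.3874 × 5.88% = 16.00%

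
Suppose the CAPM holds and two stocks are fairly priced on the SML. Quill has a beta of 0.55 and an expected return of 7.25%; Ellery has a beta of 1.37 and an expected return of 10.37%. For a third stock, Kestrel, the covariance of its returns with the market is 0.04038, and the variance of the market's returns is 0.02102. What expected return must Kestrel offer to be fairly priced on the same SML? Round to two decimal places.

12.47%

MRP = (10.37% − 7.25%) / (1.37 − 0.55) = 3.8049%
R_f = 7.25% − 0.55 × 3.8049% = 5.1573%
β_Kestrel = Cov / Var(R_m) = 0.04038 / 0.02102 = 1.9210
E(R_Kestrel) = R_f + β × MRP = 5.1573% + 1.9210 × 3.8049% = 12.47%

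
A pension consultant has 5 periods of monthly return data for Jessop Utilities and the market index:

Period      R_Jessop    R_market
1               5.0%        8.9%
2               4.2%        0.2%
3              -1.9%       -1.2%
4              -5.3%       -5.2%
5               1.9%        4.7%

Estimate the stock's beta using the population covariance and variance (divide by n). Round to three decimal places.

0.659

Mean R_i = (5.0 + 4.2 − 1.9 − 5.3 + 1.9) / 5 = 0.7800%
Mean R_m = (8.9 + 0.2 − 1.2 − 5.2 + 4.7) / 5 = 1.4800%
Σ(R_i − R̄_i)(R_m − R̄_m) = 78.3380  ⇒  Cov = 78.3380 / 5 = 15.6676
Σ(R_m − R̄_m)² = 118.8680  ⇒  Var(R_m) = 118.8680 / 5 = 23.7736
β = Cov / Var(R_m) = 15.6676 / 23.7736 = 0.6590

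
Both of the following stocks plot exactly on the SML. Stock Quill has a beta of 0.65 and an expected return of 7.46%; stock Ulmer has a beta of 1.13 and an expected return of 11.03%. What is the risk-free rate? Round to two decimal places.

2.63%

Both satisfy E(R) = R_f + β·MRP, so the slope of the SML is
MRP = (11.03% − 7.46%) / (1.13 − 0.65) = 3.57% / 0.48 = 7.4375%
R_f = E(R_Quill) − β_Quill·MRP = 7.46% − 0.65 × 7.4375% = 2.6256%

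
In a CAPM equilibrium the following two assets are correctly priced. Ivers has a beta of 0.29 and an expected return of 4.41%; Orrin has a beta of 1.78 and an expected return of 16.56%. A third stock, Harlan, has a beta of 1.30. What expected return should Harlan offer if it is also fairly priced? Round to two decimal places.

MRP (SML slope) = (16.56% − 4.41%) / (1.78 − 0.29) = 12.15% / 1.49 = 8.1544%
R_f (intercept) = 4.41% − 0.29 × 8.1544% = 2.0452%
E(R_Harlan) = R_f + β × MRP = 2.0452% + 1.30 × 8.1544% = 12.65%

12.65%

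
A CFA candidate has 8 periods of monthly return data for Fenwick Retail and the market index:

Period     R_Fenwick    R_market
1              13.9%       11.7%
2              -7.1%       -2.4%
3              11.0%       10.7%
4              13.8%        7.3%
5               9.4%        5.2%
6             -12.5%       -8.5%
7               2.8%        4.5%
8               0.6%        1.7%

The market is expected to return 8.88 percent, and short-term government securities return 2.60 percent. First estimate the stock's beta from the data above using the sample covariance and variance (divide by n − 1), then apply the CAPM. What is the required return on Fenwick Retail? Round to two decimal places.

11.39%

Mean R_i = (13.9 − 7.1 + 11.0 + 13.8 + 9.4 − 12.5 + 2.8 + 0.6) / 8 = 3.9875%
Mean R_m = (11.7 − 2.4 + 10.7 + 7.3 + 5.2 − 8.5 + 4.5 + 1.7) / 8 = 3.7750%
Σ(R_i − R̄_i)(R_m − R̄_m) = 446.4375  ⇒  Cov = 446.4375 / 7 = 63.7768
Σ(R_m − R̄_m)² = 318.8550  ⇒  Var(R_m) = 318.8550 / 7 = 45.5507
β = Cov / Var(R_m) = 63.7768 / 45.5507 = 1.4001
MRP = 8.88% − 2.60% = 6.28%
E(R) = R_f + β × MRP = 2.60% + 1.4001 × 6.28% = 11.39%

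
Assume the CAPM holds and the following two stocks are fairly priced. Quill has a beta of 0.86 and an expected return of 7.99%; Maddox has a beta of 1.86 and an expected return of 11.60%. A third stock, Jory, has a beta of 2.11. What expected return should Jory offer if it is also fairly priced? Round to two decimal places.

12.50%

MRP (SML slope) = (11.60% − 7.99%) / (1.86 − 0.86) = 3.61% / 1.00 = 3.6100%
R_f (intercept) = 7.99% − 0.86 × 3.6100% = 4.8854%
E(R_Jory) = R_f + β × MRP = 4.8854% + 2.11 × 3.6100% = 12.50%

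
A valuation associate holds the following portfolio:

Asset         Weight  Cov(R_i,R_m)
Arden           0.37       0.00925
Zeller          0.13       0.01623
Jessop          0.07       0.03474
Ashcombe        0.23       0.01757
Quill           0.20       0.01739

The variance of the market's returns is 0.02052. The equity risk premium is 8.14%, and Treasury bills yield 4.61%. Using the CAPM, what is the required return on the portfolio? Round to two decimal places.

β_Arden = 0.00925 / 0.02052 = 0.4508
β_Zeller = 0.01623 / 0.02052 = 0.7909
β_Jessop = 0.03474 / 0.02052 = 1.6930
β_Ashcombe = 0.01757 / 0.02052 = 0.8562
β_Quill = 0.01739 / 0.02052 = 0.8475
β_P = Σ w_i β_i = 0.37×0.4508 + 0.13×0.7909 + 0.07×1.6930 + 0.23×0.8562 + 0.20×0.8475 = 0.7545
E(R_P) = R_f + β_P × MRP = 4.61% + 0.7545 × 8.14% = 10.75%

10.75%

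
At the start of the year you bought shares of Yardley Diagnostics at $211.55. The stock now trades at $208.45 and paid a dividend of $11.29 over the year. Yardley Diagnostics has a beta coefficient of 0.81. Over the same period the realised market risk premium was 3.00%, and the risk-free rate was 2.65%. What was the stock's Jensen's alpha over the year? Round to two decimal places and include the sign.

Realised HPR = (P1 + D1 − P0) / P0 = (208.45 + 11.29 − 211.55) / 211.55 = 8.19 / 211.55 = 3.8714%
CAPM required = R_f + β·MRP = 2.65% + 0.81 × 3.00% = 5.0800%
α = realised − required = 3.8714% − 5.0800% = -1.21%

-1.21%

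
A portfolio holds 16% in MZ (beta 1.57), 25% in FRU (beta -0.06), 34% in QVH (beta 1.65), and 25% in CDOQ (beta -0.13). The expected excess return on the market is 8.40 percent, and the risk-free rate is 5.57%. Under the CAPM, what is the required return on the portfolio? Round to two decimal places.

11.99%

β_P = Σ w_i β_i = 0.16×1.57 + 0.25×-0.06 + 0.34×1.65 + 0.25×-0.13 = 0.7647
E(R_P) = R_f + β_P × MRP = 5.57% + 0.7647 × 8.40% = 11.99%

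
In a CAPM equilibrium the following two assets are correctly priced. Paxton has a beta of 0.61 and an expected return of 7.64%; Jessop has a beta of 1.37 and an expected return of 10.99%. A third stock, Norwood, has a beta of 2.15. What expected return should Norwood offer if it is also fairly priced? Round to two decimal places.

MRP (SML slope) = (10.99% − 7.64%) / (1.37 − 0.61) = 3.35% / 0.76 = 4.4079%
R_f (intercept) = 7.64% − 0.61 × 4.4079% = 4.9512%
E(R_Norwood) = R_f + β × MRP = 4.9512% + 2.15 × 4.4079% = 14.43%

14.43%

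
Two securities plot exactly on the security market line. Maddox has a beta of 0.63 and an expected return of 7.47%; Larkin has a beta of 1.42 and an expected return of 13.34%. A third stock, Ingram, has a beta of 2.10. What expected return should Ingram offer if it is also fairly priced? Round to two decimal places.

MRP (SML slope) = (13.34% − 7.47%) / (1.42 − 0.63) = 5.87% / 0.79 = 7.4304%
R_f (intercept) = 7.47% − 0.63 × 7.4304% = 2.7888%
E(R_Ingram) = R_f + β × MRP = 2.7888% + 2.10 × 7.4304% = 18.39%

18.39%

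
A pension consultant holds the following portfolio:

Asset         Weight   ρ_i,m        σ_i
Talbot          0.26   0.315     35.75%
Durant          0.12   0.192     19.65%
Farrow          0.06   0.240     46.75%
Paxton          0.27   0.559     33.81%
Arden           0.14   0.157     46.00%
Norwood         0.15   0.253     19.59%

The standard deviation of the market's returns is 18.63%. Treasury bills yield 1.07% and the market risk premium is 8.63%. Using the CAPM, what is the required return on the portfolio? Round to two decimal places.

β_Talbot = 0.315 × 35.75% / 18.63% = 0.6045
β_Durant = 0.192 × 19.65% / 18.63% = 0.2025
β_Farrow = 0.240 × 46.75% / 18.63% = 0.6023
β_Paxton = 0.559 × 33.81% / 18.63% = 1.0145
β_Arden = 0.157 × 46.00% / 18.63% = 0.3877
β_Norwood = 0.253 × 19.59% / 18.63% = 0.2660
β_P = Σ w_i β_i = 0.26×0.6045 + 0.12×0.2025 + 0.06×0.6023 + 0.27×1.0145 + 0.14×0.3877 + 0.15×0.2660 = 0.5857
E(R_P) = R_f + β_P × MRP = 1.07% + 0.5857 × 8.63% = 6.12%

6.12%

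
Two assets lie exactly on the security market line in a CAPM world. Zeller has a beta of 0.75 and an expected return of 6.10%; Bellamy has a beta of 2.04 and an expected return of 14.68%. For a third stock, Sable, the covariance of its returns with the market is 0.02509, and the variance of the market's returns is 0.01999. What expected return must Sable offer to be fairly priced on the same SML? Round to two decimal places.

MRP = (14.68% − 6.10%) / (2.04 − 0.75) = 6.6512%
R_f = 6.10% − 0.75 × 6.6512% = 1.1116%
β_Sable = Cov / Var(R_m) = 0.02509 / 0.01999 = 1.2551
E(R_Sable) = R_f + β × MRP = 1.1116% + 1.2551 × 6.6512% = 9.46%

9.46%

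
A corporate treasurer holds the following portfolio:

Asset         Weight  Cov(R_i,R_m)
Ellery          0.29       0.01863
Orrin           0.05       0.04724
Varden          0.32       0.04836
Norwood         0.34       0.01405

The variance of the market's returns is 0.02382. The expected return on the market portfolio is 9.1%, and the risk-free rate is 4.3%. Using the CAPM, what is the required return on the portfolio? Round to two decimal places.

9.95%

β_Ellery = 0.01863 / 0.02382 = 0.7821
β_Orrin = 0.04724 / 0.02382 = 1.9832
β_Varden = 0.04836 / 0.02382 = 2.0302
β_Norwood = 0.01405 / 0.02382 = 0.5898
β_P = Σ w_i β_i = 0.29×0.7821 + 0.05×1.9832 + 0.32×2.0302 + 0.34×0.5898 = 1.1762
MRP = 9.1% − 4.3% = 4.80%
E(R_P) = R_f + β_P × MRP = 4.3% + 1.1762 × 4.8% = 9.95%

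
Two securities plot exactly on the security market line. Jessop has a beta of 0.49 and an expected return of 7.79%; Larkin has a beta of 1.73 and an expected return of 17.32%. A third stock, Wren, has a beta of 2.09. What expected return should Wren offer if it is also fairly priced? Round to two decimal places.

20.09%

MRP (SML slope) = (17.32% − 7.79%) / (1.73 − 0.49) = 9.53% / 1.24 = 7.6855%
R_f (intercept) = 7.79% − 0.49 × 7.6855% = 4.0241%
E(R_Wren) = R_f + β × MRP = 4.0241% + 2.09 × 7.6855% = 20.09%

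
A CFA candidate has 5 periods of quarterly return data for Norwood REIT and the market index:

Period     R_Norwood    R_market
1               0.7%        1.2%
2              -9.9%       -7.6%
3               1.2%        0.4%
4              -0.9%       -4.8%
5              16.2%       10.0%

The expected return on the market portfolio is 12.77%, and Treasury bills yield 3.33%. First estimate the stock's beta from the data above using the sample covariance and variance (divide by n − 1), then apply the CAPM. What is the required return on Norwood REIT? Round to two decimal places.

Mean R_i = (0.7 − 9.9 + 1.2 − 0.9 + 16.2) / 5 = 1.4600%
Mean R_m = (1.2 − 7.6 + 0.4 − 4.8 + 10.0) / 5 = -0.1600%
Σ(R_i − R̄_i)(R_m − R̄_m) = 244.0480  ⇒  Cov = 244.0480 / 4 = 61.0120
Σ(R_m − R̄_m)² = 182.2720  ⇒  Var(R_m) = 182.2720 / 4 = 45.5680
β = Cov / Var(R_m) = 61.0120 / 45.5680 = 1.3389
MRP = 12.77% − 3.33% = 9.44%
E(R) = R_f + β × MRP = 3.33% + 1.3389 × 9.44% = 15.97%

15.97%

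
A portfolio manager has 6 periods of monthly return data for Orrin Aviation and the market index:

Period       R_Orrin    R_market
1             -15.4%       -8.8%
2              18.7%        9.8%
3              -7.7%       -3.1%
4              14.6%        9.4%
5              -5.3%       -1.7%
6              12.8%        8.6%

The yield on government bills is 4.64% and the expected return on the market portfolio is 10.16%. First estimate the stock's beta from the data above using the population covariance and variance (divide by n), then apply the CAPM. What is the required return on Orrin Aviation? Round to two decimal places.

14.41%

Mean R_i = (-15.4 + 18.7 − 7.7 + 14.6 − 5.3 + 12.8) / 6 = 2.9500%
Mean R_m = (-8.8 + 9.8 − 3.1 + 9.4 − 1.7 + 8.6) / 6 = 2.3667%
Σ(R_i − R̄_i)(R_m − R̄_m) = 557.0900  ⇒  Cov = 557.0900 / 6 = 92.8483
Σ(R_m − R̄_m)² = 314.6933  ⇒  Var(R_m) = 314.6933 / 6 = 52.4489
β = Cov / Var(R_m) = 92.8483 / 52.4489 = 1.7703
MRP = 10.16% − 4.64% = 5.52%
E(R) = R_f + β × MRP = 4.64% + 1.7703 × 5.52% = 14.41%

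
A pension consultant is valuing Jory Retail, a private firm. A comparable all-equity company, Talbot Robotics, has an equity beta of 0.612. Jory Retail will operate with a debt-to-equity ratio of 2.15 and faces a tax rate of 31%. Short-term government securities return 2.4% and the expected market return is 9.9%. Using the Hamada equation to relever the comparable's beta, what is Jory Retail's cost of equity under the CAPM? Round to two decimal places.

13.80%

β_L = β_U × [1 + (1 − t)(D/E)] = 0.612 × [1 + (1 − 0.31) × 2.15]
    = 0.612 × [1 + 0.69 × 2.15] = 0.612 × 2.4835 = 1.5199
MRP = 9.9% − 2.4% = 7.50%
E(R) = R_f + β_L × MRP = 2.4% + 1.5199 × 7.5% = 13.80%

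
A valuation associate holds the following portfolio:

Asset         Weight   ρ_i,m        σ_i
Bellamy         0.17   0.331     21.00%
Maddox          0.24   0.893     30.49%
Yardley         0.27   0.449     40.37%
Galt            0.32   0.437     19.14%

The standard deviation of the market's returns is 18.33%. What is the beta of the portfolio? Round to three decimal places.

β_Bellamy = 0.331 × 21.00% / 18.33% = 0.3792
β_Maddox = 0.893 × 30.49% / 18.33% = 1.4854
β_Yardley = 0.449 × 40.37% / 18.33% = 0.9889
β_Galt = 0.437 × 19.14% / 18.33% = 0.4563
β_P = Σ w_i β_i = 0.17×0.3792 + 0.24×1.4854 + 0.27×0.9889 + 0.32×0.4563 = 0.8340

0.834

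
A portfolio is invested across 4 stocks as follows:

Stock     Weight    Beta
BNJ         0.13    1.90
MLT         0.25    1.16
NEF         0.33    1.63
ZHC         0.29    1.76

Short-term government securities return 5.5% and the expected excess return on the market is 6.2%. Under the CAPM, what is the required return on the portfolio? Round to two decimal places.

β_P = Σ w_i β_i = 0.13×1.90 + 0.25×1.16 + 0.33×1.63 + 0.29×1.76 = 1.5853
E(R_P) = R_f + β_P × MRP = 5.5% + 1.5853 × 6.2% = 15.33%

15.33%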